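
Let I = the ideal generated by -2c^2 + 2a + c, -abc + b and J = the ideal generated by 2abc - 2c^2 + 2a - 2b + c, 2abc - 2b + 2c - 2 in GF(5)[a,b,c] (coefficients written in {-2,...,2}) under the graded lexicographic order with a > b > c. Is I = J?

No, the ideals differ.

Since reduced Gröbner bases are canonical representatives of ideals under a given ordering, it suffices to compute and compare them.
Buchberger on the first generating set:
f_1 = -2c^2 + 2a + c, LT = c^2.
f_2 = -abc + b, LT = abc.

S(f_1,f_2): lcm = abc^2. S = -a^2b + 2abc + bc.
  leading term a^2b: no divisor's leading term divides it; move -a^2b to the remainder.
  leading term abc: subtract (-2)·f_2 from 2abc + bc → bc + 2b
  leading term bc: no divisor's leading term divides it; move bc to the remainder.
  leading term b: no divisor's leading term divides it; move 2b to the remainder.
  remainder -a^2b + bc + 2b ≠ 0; add g_3 = -a^2b + bc + 2b to the basis.

The other S-polynomials (S(f_1,g_3), S(f_2,g_3)) all reduce to 0 modulo the current basis, so we have a Gröbner basis.
Inter-reduce: drop elements whose leading term is divisible by another's, tail-reduce, and make monic.
Reduced Gröbner basis: {a^2b - bc - 2b, abc - b, c^2 - a + 2c}.

Buchberger on the second generating set:
h_1 = 2abc - 2c^2 + 2a - 2b + c, LT = abc.
h_2 = 2abc - 2b + 2c - 2, LT = abc.

S(h_1,h_2): lcm = abc. S = -c^2 + a + 2c + 1.
  leading term c^2: no divisor's leading term divides it; move -c^2 to the remainder.
  leading term a: no divisor's leading term divides it; move a to the remainder.
  leading term c: no divisor's leading term divides it; move 2c to the remainder.
  leading term 1: no divisor's leading term divides it; move 1 to the remainder.
  remainder -c^2 + a + 2c + 1 ≠ 0; add k_3 = -c^2 + a + 2c + 1 to the basis.

S(h_1,k_3): lcm = abc^2. S = a^2b + 2abc - c^3 + ab + ac - bc - 2c^2.
  leading term a^2b: no divisor's leading term divides it; move a^2b to the remainder.
  leading term abc: subtract (1)·h_1 from 2abc - c^3 + ab + ac - bc - 2c^2 → -c^3 + ab + ac - bc - 2a + 2b - c
  leading term c^3: subtract (c)·k_3 from -c^3 + ab + ac - bc - 2a + 2b - c → ab - bc - 2c^2 - 2a + 2b - 2c
  leading term ab: no divisor's leading term divides it; move ab to the remainder.
  leading term bc: no divisor's leading term divides it; move -bc to the remainder.
  leading term c^2: subtract (2)·k_3 from -2c^2 - 2a + 2b - 2c → a + 2b - c - 2
  leading term a: no divisor's leading term divides it; move a to the remainder.
  leading term b: no divisor's leading term divides it; move 2b to the remainder.
  leading term c: no divisor's leading term divides it; move -c to the remainder.
  leading term 1: no divisor's leading term divides it; move -2 to the remainder.
  remainder a^2b + ab - bc + a + 2b - c - 2 ≠ 0; add k_4 = a^2b + ab - bc + a + 2b - c - 2 to the basis.

The other S-polynomials (S(h_2,k_3), S(h_1,k_4), S(h_2,k_4), S(k_3,k_4)) all reduce to 0 modulo the current basis, so we have a Gröbner basis.
Inter-reduce: drop elements whose leading term is divisible by another's, tail-reduce, and make monic.
Reduced Gröbner basis: {a^2b + ab - bc + a + 2b - c - 2, abc - b + c - 1, c^2 - a - 2c - 1}.

Since the reduced bases disagree, the two ideals are not the same.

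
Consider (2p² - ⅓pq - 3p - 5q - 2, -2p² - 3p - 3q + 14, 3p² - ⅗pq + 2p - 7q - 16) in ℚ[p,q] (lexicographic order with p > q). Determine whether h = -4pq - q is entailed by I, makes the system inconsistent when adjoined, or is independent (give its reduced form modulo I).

-4pq - q lies in I (it reduces to 0).

First compute the reduced Gröbner basis of I by Buchberger's algorithm.
f_1 = 2p² - ⅓pq - 3p - 5q - 2, LT = p².
f_2 = -2p² - 3p - 3q + 14, LT = p².
f_3 = 3p² - ⅗pq + 2p - 7q - 16, LT = p².

S(f_1,f_2): lcm = p². S = -⅙pq - 3p - 4q + 6.
  leading term pq: no divisor's leading term divides it; move -⅙pq to the remainder.
  leading term p: no divisor's leading term divides it; move -3p to the remainder.
  leading term q: no divisor's leading term divides it; move -4q to the remainder.
  leading term 1: no divisor's leading term divides it; move 6 to the remainder.
  remainder -⅙pq - 3p - 4q + 6 ≠ 0; add k_4 = -⅙pq - 3p - 4q + 6 to the basis.

S(f_1,f_3): lcm = p². S = 1/30pq - 13/6p - ⅙q + 13/3.
  leading term pq: subtract (-⅕)·k_4 from 1/30pq - 13/6p - ⅙q + 13/3 → -83/30p - 29/30q + 83/15
  leading term p: no divisor's leading term divides it; move -83/30p to the remainder.
  leading term q: no divisor's leading term divides it; move -29/30q to the remainder.
  leading term 1: no divisor's leading term divides it; move 83/15 to the remainder.
  remainder -83/30p - 29/30q + 83/15 ≠ 0; add k_5 = -83/30p - 29/30q + 83/15 to the basis.

S(f_1,k_4): lcm = p²q. S = -18p² - ⅙pq² - 51/2pq + 36p - 5/2q² - q.
  leading term p²: subtract (-9)·f_1 from -18p² - ⅙pq² - 51/2pq + 36p - 5/2q² - q → -⅙pq² - 57/2pq + 9p - 5/2q² - 46q - 18
  leading term pq²: subtract (q)·k_4 from -⅙pq² - 57/2pq + 9p - 5/2q² - 46q - 18 → -51/2pq + 9p + 3/2q² - 52q - 18
  leading term pq: subtract (153)·k_4 from -51/2pq + 9p + 3/2q² - 52q - 18 → 468p + 3/2q² + 560q - 936
  leading term p: subtract (-14040/83)·k_5 from 468p + 3/2q² + 560q - 936 → 3/2q² + 32908/83q
  leading term q²: no divisor's leading term divides it; move 3/2q² to the remainder.
  leading term q: no divisor's leading term divides it; move 32908/83q to the remainder.
  remainder 3/2q² + 32908/83q ≠ 0; add k_6 = 3/2q² + 32908/83q to the basis.

S(f_3,k_4): lcm = p²q. S = -18p² - ⅕pq² - 70/3pq + 36p - 7/3q² - 16/3q.
  leading term p²: subtract (-9)·f_1 from -18p² - ⅕pq² - 70/3pq + 36p - 7/3q² - 16/3q → -⅕pq² - 79/3pq + 9p - 7/3q² - 151/3q - 18
  leading term pq²: subtract (6/5q)·k_4 from -⅕pq² - 79/3pq + 9p - 7/3q² - 151/3q - 18 → -341/15pq + 9p + 37/15q² - 863/15q - 18
  leading term pq: subtract (682/5)·k_4 from -341/15pq + 9p + 37/15q² - 863/15q - 18 → 2091/5p + 37/15q² + 7321/15q - 4182/5
  leading term p: subtract (-12546/83)·k_5 from 2091/5p + 37/15q² + 7321/15q - 4182/5 → 37/15q² + 425726/1245q
  leading term q²: subtract (74/45)·k_6 from 37/15q² + 425726/1245q → -1158014/3735q
  leading term q: no divisor's leading term divides it; move -1158014/3735q to the remainder.
  remainder -1158014/3735q ≠ 0; add k_7 = -1158014/3735q to the basis.

The other S-polynomials (S(f_2,f_3), S(f_2,k_4), S(f_1,k_5), S(f_2,k_5), S(f_3,k_5), S(k_4,k_5), S(f_1,k_6), S(f_2,k_6), S(f_3,k_6), S(k_4,k_6), S(k_5,k_6), S(f_1,k_7), S(f_2,k_7), S(f_3,k_7), S(k_4,k_7), S(k_5,k_7), S(k_6,k_7)) all reduce to 0 modulo the current basis, so we have a Gröbner basis.
Inter-reduce: drop elements whose leading term is divisible by another's, tail-reduce, and make monic.
Reduced Gröbner basis: {p - 2, q}.
Label its elements g_1 = p - 2, g_2 = q.

Reduce h = -4pq - q modulo G:
  leading term pq: subtract (-4q)·g_1 from -4pq - q → -9q
  leading term q: subtract (-9)·g_2 from -9q → 0
  normal form = 0.
Since the normal form is 0, h ∈ I.

Ideal membership is decidable via reduction modulo a Gröbner basis.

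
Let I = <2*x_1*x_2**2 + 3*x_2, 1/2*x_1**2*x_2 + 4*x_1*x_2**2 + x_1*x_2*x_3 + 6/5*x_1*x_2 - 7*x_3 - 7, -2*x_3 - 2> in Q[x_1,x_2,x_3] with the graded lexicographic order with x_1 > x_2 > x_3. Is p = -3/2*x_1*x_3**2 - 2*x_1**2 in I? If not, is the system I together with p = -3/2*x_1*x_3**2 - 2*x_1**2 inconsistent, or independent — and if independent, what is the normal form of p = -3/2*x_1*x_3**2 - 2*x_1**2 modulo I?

First compute the reduced Gröbner basis of I by Buchberger's algorithm.
f_1 = 2*x_1*x_2**2 + 3*x_2, LT = x_1*x_2**2.
f_2 = 1/2*x_1**2*x_2 + 4*x_1*x_2**2 + x_1*x_2*x_3 + 6/5*x_1*x_2 - 7*x_3 - 7, LT = x_1**2*x_2.
f_3 = -2*x_3 - 2, LT = x_3.

S(f_1,f_2): lcm = x_1**2*x_2**2. S = -8*x_1*x_2**3 - 2*x_1*x_2**2*x_3 - 12/5*x_1*x_2**2 + 3/2*x_1*x_2 + 14*x_2*x_3 + 14*x_2.
  reduce S modulo (f_1, f_2, f_3):
  remainder 3/2*x_1*x_2 + 12*x_2**2 + 3/5*x_2 ≠ 0; add h_4 = 3/2*x_1*x_2 + 12*x_2**2 + 3/5*x_2 to the basis.

S(f_1,h_4): lcm = x_1*x_2**2. S = -8*x_2**3 - 2/5*x_2**2 + 3/2*x_2.
  reduce S modulo (f_1, f_2, f_3, h_4):
  remainder -8*x_2**3 - 2/5*x_2**2 + 3/2*x_2 ≠ 0; add h_5 = -8*x_2**3 - 2/5*x_2**2 + 3/2*x_2 to the basis.

The other S-polynomials (S(f_1,f_3), S(f_2,f_3), S(f_2,h_4), S(f_3,h_4), S(f_1,h_5), S(f_2,h_5), S(f_3,h_5), S(h_4,h_5)) all reduce to 0 modulo the current basis, so we have a Gröbner basis.
Inter-reduce: drop elements whose leading term is divisible by another's, tail-reduce, and make monic.
Reduced Gröbner basis: {x_2**3 + 1/20*x_2**2 - 3/16*x_2, x_1*x_2 + 8*x_2**2 + 2/5*x_2, x_3 + 1}.
Label its elements g_1 = x_2**3 + 1/20*x_2**2 - 3/16*x_2, g_2 = x_1*x_2 + 8*x_2**2 + 2/5*x_2, g_3 = x_3 + 1.

Reduce p = -3/2*x_1*x_3**2 - 2*x_1**2 modulo G:
  leading term x_1*x_3**2: subtract (-3/2*x_1*x_3)·g_3 from -3/2*x_1*x_3**2 - 2*x_1**2 → -2*x_1**2 + 3/2*x_1*x_3
  leading term x_1**2: no divisor's leading term divides it; move -2*x_1**2 to the remainder.
  leading term x_1*x_3: subtract (3/2*x_1)·g_3 from 3/2*x_1*x_3 → -3/2*x_1
  leading term x_1: no divisor's leading term divides it; move -3/2*x_1 to the remainder.
  normal form = -2*x_1**2 - 3/2*x_1.
The normal form is nonzero, so p ∉ I. Since p minus its normal form lies in I, I + (p) = I + (r) where r = -2*x_1**2 - 3/2*x_1; decide whether this ideal is the whole ring.
Run Buchberger on G together with r (pairs among the g_i already reduce to 0 since G is a Gröbner basis):
g_1 = x_2**3 + 1/20*x_2**2 - 3/16*x_2, LT = x_2**3.
g_2 = x_1*x_2 + 8*x_2**2 + 2/5*x_2, LT = x_1*x_2.
g_3 = x_3 + 1, LT = x_3.
r = -2*x_1**2 - 3/2*x_1, LT = x_1**2.

S(g_2,r): lcm = x_1**2*x_2. S = 8*x_1*x_2**2 - 7/20*x_1*x_2.
  reduce S modulo (g_1, g_2, g_3, r):
  remainder 14/5*x_2**2 - 593/50*x_2 ≠ 0; add m_5 = 14/5*x_2**2 - 593/50*x_2 to the basis.

S(g_1,m_5): lcm = x_2**3. S = 30/7*x_2**2 - 3/16*x_2.
  reduce S modulo (g_1, g_2, g_3, r, m_5):
  remainder 14085/784*x_2 ≠ 0; add m_6 = 14085/784*x_2 to the basis.

The other S-polynomials (S(g_1,g_2), S(g_1,g_3), S(g_1,r), S(g_2,g_3), S(g_3,r), S(g_2,m_5), S(g_3,m_5), S(r,m_5), S(g_1,m_6), S(g_2,m_6), S(g_3,m_6), S(r,m_6), S(m_5,m_6)) all reduce to 0 modulo the current basis, so we have a Gröbner basis.
Inter-reduce: drop elements whose leading term is divisible by another's, tail-reduce, and make monic.
Reduced Gröbner basis: {x_1**2 + 3/4*x_1, x_2, x_3 + 1}.
The reduced Gröbner basis of I + (p) is {x_1**2 + 3/4*x_1, x_2, x_3 + 1} ≠ {1}, a proper ideal, so the enlarged system stays consistent: p is independent of I, with normal form -2*x_1**2 - 3/2*x_1.

-3/2*x_1*x_3**2 - 2*x_1**2 is independent of I; its normal form modulo I is -2*x_1**2 - 3/2*x_1.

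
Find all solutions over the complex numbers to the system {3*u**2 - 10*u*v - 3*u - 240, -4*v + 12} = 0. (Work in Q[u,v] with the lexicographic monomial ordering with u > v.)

{(-5, 3), (16, 3)}

Compute a lex Gröbner basis by Buchberger's algorithm.
f_1 = 3*u**2 - 10*u*v - 3*u - 240, LT = u**2.
f_2 = -4*v + 12, LT = v.

The S-polynomials (S(f_1,f_2)) all reduce to 0 modulo the current basis, so we have a Gröbner basis.
Inter-reduce: drop elements whose leading term is divisible by another's, tail-reduce, and make monic.
Reduced Gröbner basis: {u**2 - 11*u - 80, v - 3}.

Elimination: the polynomial v - 3 lies in the elimination ideal for v, so v ∈ {3}. For each such v, the remaining basis elements (now univariate) give the rest of the solution.
  v = 3: the earlier basis element becomes u**2 - 11*u - 80 = 0, giving u = -5, 16 — points (-5, 3), (16, 3).
Check: every point annihilates each of the original generators.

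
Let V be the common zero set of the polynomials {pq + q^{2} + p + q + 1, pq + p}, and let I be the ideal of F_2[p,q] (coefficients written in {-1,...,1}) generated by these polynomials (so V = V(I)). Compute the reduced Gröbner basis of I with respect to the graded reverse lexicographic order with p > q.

f_1 = pq + q^{2} + p + q + 1, LT = pq.
f_2 = pq + p, LT = pq.

S(f_1,f_2): lcm = pq. S = q^{2} + q + 1.
  leading term q^{2}: no divisor's leading term divides it; move q^{2} to the remainder.
  leading term q: no divisor's leading term divides it; move q to the remainder.
  leading term 1: no divisor's leading term divides it; move 1 to the remainder.
  remainder q^{2} + q + 1 ≠ 0; add g_3 = q^{2} + q + 1 to the basis.

S(f_1,g_3): lcm = pq^{2}. S = q^{3} + q^{2} + p + q.
  leading term q^{3}: subtract (q)·g_3 from q^{3} + q^{2} + p + q → p
  leading term p: no divisor's leading term divides it; move p to the remainder.
  remainder p ≠ 0; add g_4 = p to the basis.

S(f_2,g_3): lcm = pq^{2}. S = p.
  leading term p: subtract (1)·g_4 from p → 0
  remainder 0.

S(f_1,g_4): lcm = pq. S = q^{2} + p + q + 1.
  leading term q^{2}: subtract (1)·g_3 from q^{2} + p + q + 1 → p
  leading term p: subtract (1)·g_4 from p → 0
  remainder 0.

S(f_2,g_4): lcm = pq. S = p.
  leading term p: subtract (1)·g_4 from p → 0
  remainder 0.

S(g_3,g_4): leading monomials are coprime, so the S-polynomial reduces to 0 (Buchberger's first criterion).
Every S-polynomial of the final basis reduces to 0, so we have a Gröbner basis.
Inter-reduce: drop elements whose leading term is divisible by another's, tail-reduce, and make monic.

G = {q^{2} + q + 1, p}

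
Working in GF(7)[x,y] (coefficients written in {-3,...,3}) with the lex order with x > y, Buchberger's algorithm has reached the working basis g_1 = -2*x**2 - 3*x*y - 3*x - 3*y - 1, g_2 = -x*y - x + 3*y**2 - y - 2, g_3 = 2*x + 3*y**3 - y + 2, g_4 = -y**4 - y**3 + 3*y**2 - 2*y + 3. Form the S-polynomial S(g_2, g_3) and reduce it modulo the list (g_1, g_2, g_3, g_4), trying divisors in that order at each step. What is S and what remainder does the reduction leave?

lcm(LM(g_2), LM(g_3)) = x*y.
S = (lcm/LT(g_2))·g_2 − (lcm/LT(g_3))·g_3 = x + 2*y**4 + y**2 + 2.
Reduce S modulo (g_1, g_2, g_3, g_4) in that order:
  leading term x: subtract (-3)·g_3 from x + 2*y**4 + y**2 + 2 → 2*y**4 + 2*y**3 + y**2 - 3*y + 1
  leading term y**4: subtract (-2)·g_4 from 2*y**4 + 2*y**3 + y**2 - 3*y + 1 → 0
The remainder is 0, so this S-polynomial contributes no new basis element.
An S-polynomial is built so that the two leading terms cancel; whether anything survives reduction is exactly the Gröbner-basis criterion.

S(g_2, g_3) = x + 2*y**4 + y**2 + 2; remainder on division = 0.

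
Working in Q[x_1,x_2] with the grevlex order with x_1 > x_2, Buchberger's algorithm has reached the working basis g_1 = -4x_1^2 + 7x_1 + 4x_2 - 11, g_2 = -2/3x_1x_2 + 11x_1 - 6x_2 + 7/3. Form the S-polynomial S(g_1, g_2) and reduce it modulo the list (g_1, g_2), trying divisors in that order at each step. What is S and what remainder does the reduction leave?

S(g_1, g_2) = 33/2x_1^2 - 43/4x_1x_2 - x_2^2 + 7/2x_1 + 11/4x_2; remainder on division = -x_2^2 - 145x_1 + 116x_2 - 83.

lcm(LM(g_1), LM(g_2)) = x_1^2x_2.
S = (lcm/LT(g_1))·g_1 − (lcm/LT(g_2))·g_2 = 33/2x_1^2 - 43/4x_1x_2 - x_2^2 + 7/2x_1 + 11/4x_2.
Reduce S modulo (g_1, g_2) in that order:
  leading term x_1^2: subtract (-33/8)·g_1 from 33/2x_1^2 - 43/4x_1x_2 - x_2^2 + 7/2x_1 + 11/4x_2 → -43/4x_1x_2 - x_2^2 + 259/8x_1 + 77/4x_2 - 363/8
  leading term x_1x_2: subtract (129/8)·g_2 from -43/4x_1x_2 - x_2^2 + 259/8x_1 + 77/4x_2 - 363/8 → -x_2^2 - 145x_1 + 116x_2 - 83
  leading term x_2^2: no divisor's leading term divides it; move -x_2^2 to the remainder.
  leading term x_1: no divisor's leading term divides it; move -145x_1 to the remainder.
  leading term x_2: no divisor's leading term divides it; move 116x_2 to the remainder.
  leading term 1: no divisor's leading term divides it; move -83 to the remainder.
The remainder -x_2^2 - 145x_1 + 116x_2 - 83 is nonzero, so it would be added as the next basis element.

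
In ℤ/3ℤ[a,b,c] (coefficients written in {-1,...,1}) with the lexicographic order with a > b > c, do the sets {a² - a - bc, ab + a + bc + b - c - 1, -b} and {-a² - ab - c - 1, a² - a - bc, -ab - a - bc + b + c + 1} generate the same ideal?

Since reduced Gröbner bases are canonical representatives of ideals under a given ordering, it suffices to compute and compare them.
Buchberger on the first generating set:
f_1 = a² - a - bc, LT = a².
f_2 = ab + a + bc + b - c - 1, LT = ab.
f_3 = -b, LT = b.

S(f_1,f_2): lcm = a²b. S = -a² - abc + ab + ac + a - b²c.
  leading term a²: subtract (-1)·f_1 from -a² - abc + ab + ac + a - b²c → -abc + ab + ac - b²c - bc
  leading term abc: subtract (-c)·f_2 from -abc + ab + ac - b²c - bc → ab - ac - b²c + bc² - c² - c
  leading term ab: subtract (1)·f_2 from ab - ac - b²c + bc² - c² - c → -ac - a - b²c + bc² - bc - b - c² + 1
  leading term ac: no divisor's leading term divides it; move -ac to the remainder.
  leading term a: no divisor's leading term divides it; move -a to the remainder.
  leading term b²c: subtract (bc)·f_3 from -b²c + bc² - bc - b - c² + 1 → bc² - bc - b - c² + 1
  leading term bc²: subtract (-c²)·f_3 from bc² - bc - b - c² + 1 → -bc - b - c² + 1
  leading term bc: subtract (c)·f_3 from -bc - b - c² + 1 → -b - c² + 1
  leading term b: subtract (1)·f_3 from -b - c² + 1 → -c² + 1
  leading term c²: no divisor's leading term divides it; move -c² to the remainder.
  leading term 1: no divisor's leading term divides it; move 1 to the remainder.
  remainder -ac - a - c² + 1 ≠ 0; add g_4 = -ac - a - c² + 1 to the basis.

S(f_2,f_3): lcm = ab. S = a + bc + b - c - 1.
  leading term a: no divisor's leading term divides it; move a to the remainder.
  leading term bc: subtract (-c)·f_3 from bc + b - c - 1 → b - c - 1
  leading term b: subtract (-1)·f_3 from b - c - 1 → -c - 1
  leading term c: no divisor's leading term divides it; move -c to the remainder.
  leading term 1: no divisor's leading term divides it; move -1 to the remainder.
  remainder a - c - 1 ≠ 0; add g_5 = a - c - 1 to the basis.

S(f_1,g_4): lcm = a²c. S = -a² - ac² - ac + a - bc².
  leading term a²: subtract (-1)·f_1 from -a² - ac² - ac + a - bc² → -ac² - ac - bc² - bc
  leading term ac²: subtract (c)·g_4 from -ac² - ac - bc² - bc → -bc² - bc + c³ - c
  leading term bc²: subtract (c²)·f_3 from -bc² - bc + c³ - c → -bc + c³ - c
  leading term bc: subtract (c)·f_3 from -bc + c³ - c → c³ - c
  leading term c³: no divisor's leading term divides it; move c³ to the remainder.
  leading term c: no divisor's leading term divides it; move -c to the remainder.
  remainder c³ - c ≠ 0; add g_6 = c³ - c to the basis.

S(f_2,g_4): lcm = abc. S = -ab + ac + bc + b - c² - c.
  leading term ab: subtract (-1)·f_2 from -ab + ac + bc + b - c² - c → ac + a - bc - b - c² + c - 1
  leading term ac: subtract (-1)·g_4 from ac + a - bc - b - c² + c - 1 → -bc - b + c² + c
  leading term bc: subtract (c)·f_3 from -bc - b + c² + c → -b + c² + c
  leading term b: subtract (1)·f_3 from -b + c² + c → c² + c
  leading term c²: no divisor's leading term divides it; move c² to the remainder.
  leading term c: no divisor's leading term divides it; move c to the remainder.
  remainder c² + c ≠ 0; add g_7 = c² + c to the basis.

The other S-polynomials (S(f_1,f_3), S(f_3,g_4), S(f_1,g_5), S(f_2,g_5), S(f_3,g_5), S(g_4,g_5), S(f_1,g_6), S(f_2,g_6), S(f_3,g_6), S(g_4,g_6), S(g_5,g_6), S(f_1,g_7), S(f_2,g_7), S(f_3,g_7), S(g_4,g_7), S(g_5,g_7), S(g_6,g_7)) all reduce to 0 modulo the current basis, so we have a Gröbner basis.
Inter-reduce: drop elements whose leading term is divisible by another's, tail-reduce, and make monic.
Reduced Gröbner basis: {a - c - 1, b, c² + c}.

Buchberger on the second generating set:
h_1 = -a² - ab - c - 1, LT = a².
h_2 = a² - a - bc, LT = a².
h_3 = -ab - a - bc + b + c + 1, LT = ab.

S(h_1,h_2): lcm = a². S = ab + a + bc + c + 1.
  leading term ab: subtract (-1)·h_3 from ab + a + bc + c + 1 → b - c - 1
  leading term b: no divisor's leading term divides it; move b to the remainder.
  leading term c: no divisor's leading term divides it; move -c to the remainder.
  leading term 1: no divisor's leading term divides it; move -1 to the remainder.
  remainder b - c - 1 ≠ 0; add k_4 = b - c - 1 to the basis.

S(h_1,h_3): lcm = a²b. S = -a² + ab² - abc + ab + ac + a + bc + b.
  leading term a²: subtract (1)·h_1 from -a² + ab² - abc + ab + ac + a + bc + b → ab² - abc - ab + ac + a + bc + b + c + 1
  leading term ab²: subtract (-b)·h_3 from ab² - abc - ab + ac + a + bc + b + c + 1 → -abc + ab + ac + a - b²c + b² - bc - b + c + 1
  leading term abc: subtract (c)·h_3 from -abc + ab + ac + a - b²c + b² - bc - b + c + 1 → ab - ac + a - b²c + b² + bc² + bc - b - c² + 1
  leading term ab: subtract (-1)·h_3 from ab - ac + a - b²c + b² + bc² + bc - b - c² + 1 → -ac - b²c + b² + bc² - c² + c - 1
  leading term ac: no divisor's leading term divides it; move -ac to the remainder.
  leading term b²c: subtract (-bc)·k_4 from -b²c + b² + bc² - c² + c - 1 → b² - bc - c² + c - 1
  leading term b²: subtract (b)·k_4 from b² - bc - c² + c - 1 → b - c² + c - 1
  leading term b: subtract (1)·k_4 from b - c² + c - 1 → -c² - c
  leading term c²: no divisor's leading term divides it; move -c² to the remainder.
  leading term c: no divisor's leading term divides it; move -c to the remainder.
  remainder -ac - c² - c ≠ 0; add k_5 = -ac - c² - c to the basis.

S(h_3,k_4): lcm = ab. S = ac - a + bc - b - c - 1.
  leading term ac: subtract (-1)·k_5 from ac - a + bc - b - c - 1 → -a + bc - b - c² + c - 1
  leading term a: no divisor's leading term divides it; move -a to the remainder.
  leading term bc: subtract (c)·k_4 from bc - b - c² + c - 1 → -b - c - 1
  leading term b: subtract (-1)·k_4 from -b - c - 1 → c + 1
  leading term c: no divisor's leading term divides it; move c to the remainder.
  leading term 1: no divisor's leading term divides it; move 1 to the remainder.
  remainder -a + c + 1 ≠ 0; add k_6 = -a + c + 1 to the basis.

S(h_1,k_5): lcm = a²c. S = abc - ac² - ac + c² + c.
  leading term abc: subtract (-c)·h_3 from abc - ac² - ac + c² + c → -ac² + ac - bc² + bc - c² - c
  leading term ac²: subtract (c)·k_5 from -ac² + ac - bc² + bc - c² - c → ac - bc² + bc + c³ - c
  leading term ac: subtract (-1)·k_5 from ac - bc² + bc + c³ - c → -bc² + bc + c³ - c² + c
  leading term bc²: subtract (-c²)·k_4 from -bc² + bc + c³ - c² + c → bc + c² + c
  leading term bc: subtract (c)·k_4 from bc + c² + c → -c² - c
  leading term c²: no divisor's leading term divides it; move -c² to the remainder.
  leading term c: no divisor's leading term divides it; move -c to the remainder.
  remainder -c² - c ≠ 0; add k_7 = -c² - c to the basis.

The other S-polynomials (S(h_2,h_3), S(h_1,k_4), S(h_2,k_4), S(h_2,k_5), S(h_3,k_5), S(k_4,k_5), S(h_1,k_6), S(h_2,k_6), S(h_3,k_6), S(k_4,k_6), S(k_5,k_6), S(h_1,k_7), S(h_2,k_7), S(h_3,k_7), S(k_4,k_7), S(k_5,k_7), S(k_6,k_7)) all reduce to 0 modulo the current basis, so we have a Gröbner basis.
Inter-reduce: drop elements whose leading term is divisible by another's, tail-reduce, and make monic.
Reduced Gröbner basis: {a - c - 1, b - c - 1, c² + c}.

The bases are distinct; the ideals are different.
The choice of monomial ordering does not affect the verdict — as long as both bases are computed under the same ordering, their equality decides ideal equality.

No, the ideals differ.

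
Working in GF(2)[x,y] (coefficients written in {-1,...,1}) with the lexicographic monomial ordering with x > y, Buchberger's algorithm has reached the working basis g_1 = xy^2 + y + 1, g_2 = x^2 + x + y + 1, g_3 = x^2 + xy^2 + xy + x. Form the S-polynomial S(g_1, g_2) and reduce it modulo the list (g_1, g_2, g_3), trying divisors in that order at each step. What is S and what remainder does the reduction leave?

S(g_1, g_2) = xy^2 + xy + x + y^3 + y^2; remainder on division = xy + x + y^3 + y^2 + y + 1.

lcm(LM(g_1), LM(g_2)) = x^2y^2.
S = (lcm/LT(g_1))·g_1 − (lcm/LT(g_2))·g_2 = xy^2 + xy + x + y^3 + y^2.
Reduce S modulo (g_1, g_2, g_3) in that order:
  leading term xy^2: subtract (1)·g_1 from xy^2 + xy + x + y^3 + y^2 → xy + x + y^3 + y^2 + y + 1
  leading term xy: no divisor's leading term divides it; move xy to the remainder.
  leading term x: no divisor's leading term divides it; move x to the remainder.
  leading term y^3: no divisor's leading term divides it; move y^3 to the remainder.
  leading term y^2: no divisor's leading term divides it; move y^2 to the remainder.
  leading term y: no divisor's leading term divides it; move y to the remainder.
  leading term 1: no divisor's leading term divides it; move 1 to the remainder.
The remainder xy + x + y^3 + y^2 + y + 1 is nonzero, so it would be added as the next basis element.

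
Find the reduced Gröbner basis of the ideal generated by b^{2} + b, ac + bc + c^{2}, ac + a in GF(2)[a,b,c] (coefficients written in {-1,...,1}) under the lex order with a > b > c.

G = {a + bc + c^{2}, b^{2} + b, bc^{2} + bc + c^{3} + c^{2}, c^{4} + c^{2}}

f_1 = b^{2} + b, LT = b^{2}.
f_2 = ac + bc + c^{2}, LT = ac.
f_3 = ac + a, LT = ac.

S(f_2,f_3): lcm = ac. S = a + bc + c^{2}.
  leading term a: no divisor's leading term divides it; move a to the remainder.
  leading term bc: no divisor's leading term divides it; move bc to the remainder.
  leading term c^{2}: no divisor's leading term divides it; move c^{2} to the remainder.
  remainder a + bc + c^{2} ≠ 0; add g_4 = a + bc + c^{2} to the basis.

S(f_2,g_4): lcm = ac. S = bc^{2} + bc + c^{3} + c^{2}.
  leading term bc^{2}: no divisor's leading term divides it; move bc^{2} to the remainder.
  leading term bc: no divisor's leading term divides it; move bc to the remainder.
  leading term c^{3}: no divisor's leading term divides it; move c^{3} to the remainder.
  leading term c^{2}: no divisor's leading term divides it; move c^{2} to the remainder.
  remainder bc^{2} + bc + c^{3} + c^{2} ≠ 0; add g_5 = bc^{2} + bc + c^{3} + c^{2} to the basis.

S(f_1,g_5): lcm = b^{2}c^{2}. S = b^{2}c + bc^{3}.
  leading term b^{2}c: subtract (c)·f_1 from b^{2}c + bc^{3} → bc^{3} + bc
  leading term bc^{3}: subtract (c)·g_5 from bc^{3} + bc → bc^{2} + bc + c^{4} + c^{3}
  leading term bc^{2}: subtract (1)·g_5 from bc^{2} + bc + c^{4} + c^{3} → c^{4} + c^{2}
  leading term c^{4}: no divisor's leading term divides it; move c^{4} to the remainder.
  leading term c^{2}: no divisor's leading term divides it; move c^{2} to the remainder.
  remainder c^{4} + c^{2} ≠ 0; add g_6 = c^{4} + c^{2} to the basis.

The other S-polynomials (S(f_1,f_2), S(f_1,f_3), S(f_1,g_4), S(f_3,g_4), S(f_2,g_5), S(f_3,g_5), S(g_4,g_5), S(f_1,g_6), S(f_2,g_6), S(f_3,g_6), S(g_4,g_6), S(g_5,g_6)) all reduce to 0 modulo the current basis, so we have a Gröbner basis.
Inter-reduce: drop elements whose leading term is divisible by another's, tail-reduce, and make monic.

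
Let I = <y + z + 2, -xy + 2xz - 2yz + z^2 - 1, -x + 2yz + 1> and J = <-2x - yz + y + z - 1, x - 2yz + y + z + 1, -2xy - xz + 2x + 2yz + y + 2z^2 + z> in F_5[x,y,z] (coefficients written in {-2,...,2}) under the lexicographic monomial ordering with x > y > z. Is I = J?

No, the ideals differ.

Two ideals are equal iff their reduced Gröbner bases coincide (the reduced basis is unique for a fixed ordering).
Buchberger on the first generating set:
f_1 = y + z + 2, LT = y.
f_2 = -xy + 2xz - 2yz + z^2 - 1, LT = xy.
f_3 = -x + 2yz + 1, LT = x.

S(f_1,f_2): lcm = xy. S = -2xz + 2x - 2yz + z^2 - 1.
  leading term xz: subtract (2z)·f_3 from -2xz + 2x - 2yz + z^2 - 1 → 2x + yz^2 - 2yz + z^2 - 2z - 1
  leading term x: subtract (-2)·f_3 from 2x + yz^2 - 2yz + z^2 - 2z - 1 → yz^2 + 2yz + z^2 - 2z + 1
  leading term yz^2: subtract (z^2)·f_1 from yz^2 + 2yz + z^2 - 2z + 1 → 2yz - z^3 - z^2 - 2z + 1
  leading term yz: subtract (2z)·f_1 from 2yz - z^3 - z^2 - 2z + 1 → -z^3 + 2z^2 - z + 1
  leading term z^3: no divisor's leading term divides it; move -z^3 to the remainder.
  leading term z^2: no divisor's leading term divides it; move 2z^2 to the remainder.
  leading term z: no divisor's leading term divides it; move -z to the remainder.
  leading term 1: no divisor's leading term divides it; move 1 to the remainder.
  remainder -z^3 + 2z^2 - z + 1 ≠ 0; add g_4 = -z^3 + 2z^2 - z + 1 to the basis.

The other S-polynomials (S(f_1,f_3), S(f_2,f_3), S(f_1,g_4), S(f_2,g_4), S(f_3,g_4)) all reduce to 0 modulo the current basis, so we have a Gröbner basis.
Inter-reduce: drop elements whose leading term is divisible by another's, tail-reduce, and make monic.
Reduced Gröbner basis: {x + 2z^2 - z - 1, y + z + 2, z^3 - 2z^2 + z - 1}.

Buchberger on the second generating set:
h_1 = -2x - yz + y + z - 1, LT = x.
h_2 = x - 2yz + y + z + 1, LT = x.
h_3 = -2xy - xz + 2x + 2yz + y + 2z^2 + z, LT = xy.

S(h_1,h_2): lcm = x. S = y + z + 2.
  leading term y: no divisor's leading term divides it; move y to the remainder.
  leading term z: no divisor's leading term divides it; move z to the remainder.
  leading term 1: no divisor's leading term divides it; move 2 to the remainder.
  remainder y + z + 2 ≠ 0; add k_4 = y + z + 2 to the basis.

S(h_1,h_3): lcm = xy. S = 2xz + x - 2y^2z + 2y^2 - 2yz + y + z^2 - 2z.
  leading term xz: subtract (-z)·h_1 from 2xz + x - 2y^2z + 2y^2 - 2yz + y + z^2 - 2z → x - 2y^2z + 2y^2 - yz^2 - yz + y + 2z^2 + 2z
  leading term x: subtract (2)·h_1 from x - 2y^2z + 2y^2 - yz^2 - yz + y + 2z^2 + 2z → -2y^2z + 2y^2 - yz^2 + yz - y + 2z^2 + 2
  leading term y^2z: subtract (-2yz)·k_4 from -2y^2z + 2y^2 - yz^2 + yz - y + 2z^2 + 2 → 2y^2 + yz^2 - y + 2z^2 + 2
  leading term y^2: subtract (2y)·k_4 from 2y^2 + yz^2 - y + 2z^2 + 2 → yz^2 - 2yz + 2z^2 + 2
  leading term yz^2: subtract (z^2)·k_4 from yz^2 - 2yz + 2z^2 + 2 → -2yz - z^3 + 2
  leading term yz: subtract (-2z)·k_4 from -2yz - z^3 + 2 → -z^3 + 2z^2 - z + 2
  leading term z^3: no divisor's leading term divides it; move -z^3 to the remainder.
  leading term z^2: no divisor's leading term divides it; move 2z^2 to the remainder.
  leading term z: no divisor's leading term divides it; move -z to the remainder.
  leading term 1: no divisor's leading term divides it; move 2 to the remainder.
  remainder -z^3 + 2z^2 - z + 2 ≠ 0; add k_5 = -z^3 + 2z^2 - z + 2 to the basis.

The other S-polynomials (S(h_2,h_3), S(h_1,k_4), S(h_2,k_4), S(h_3,k_4), S(h_1,k_5), S(h_2,k_5), S(h_3,k_5), S(k_4,k_5)) all reduce to 0 modulo the current basis, so we have a Gröbner basis.
Inter-reduce: drop elements whose leading term is divisible by another's, tail-reduce, and make monic.
Reduced Gröbner basis: {x + 2z^2 - z - 1, y + z + 2, z^3 - 2z^2 + z - 2}.

Since the reduced bases disagree, the two ideals are not the same.
The same test decides containment: I ⊆ J iff every generator of I reduces to 0 modulo a Gröbner basis of J.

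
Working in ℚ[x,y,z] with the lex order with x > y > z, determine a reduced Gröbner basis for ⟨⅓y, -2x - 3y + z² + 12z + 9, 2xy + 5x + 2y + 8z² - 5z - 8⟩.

G = {x - 101/21z - 80/21, y, z² + 50/21z + 29/21}

f_1 = ⅓y, LT = y.
f_2 = -2x - 3y + z² + 12z + 9, LT = x.
f_3 = 2xy + 5x + 2y + 8z² - 5z - 8, LT = xy.

S(f_1,f_3): lcm = xy. S = -5/2x - y - 4z² + 5/2z + 4.
  reduce S modulo (f_1, f_2, f_3):
  remainder -21/4z² - 25/2z - 29/4 ≠ 0; add g_4 = -21/4z² - 25/2z - 29/4 to the basis.

The other S-polynomials (S(f_1,f_2), S(f_2,f_3), S(f_1,g_4), S(f_2,g_4), S(f_3,g_4)) all reduce to 0 modulo the current basis, so we have a Gröbner basis.
Inter-reduce: drop elements whose leading term is divisible by another's, tail-reduce, and make monic.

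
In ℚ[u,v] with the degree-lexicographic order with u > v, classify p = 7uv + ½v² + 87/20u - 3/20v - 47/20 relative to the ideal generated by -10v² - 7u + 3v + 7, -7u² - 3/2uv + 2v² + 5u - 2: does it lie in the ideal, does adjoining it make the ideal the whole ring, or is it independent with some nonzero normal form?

Adjoining 7uv + ½v² + 87/20u - 3/20v - 47/20 makes the ideal the whole ring: the system is inconsistent.

First compute the reduced Gröbner basis of I by Buchberger's algorithm.
f_1 = -10v² - 7u + 3v + 7, LT = v².
f_2 = -7u² - 3/2uv + 2v² + 5u - 2, LT = u².

The S-polynomials (S(f_1,f_2)) all reduce to 0 modulo the current basis, so we have a Gröbner basis.
Inter-reduce: drop elements whose leading term is divisible by another's, tail-reduce, and make monic.
Reduced Gröbner basis: {u² + 3/14uv - 18/35u - 3/35v + 3/35, v² + 7/10u - 3/10v - 7/10}.
Label its elements g_1 = u² + 3/14uv - 18/35u - 3/35v + 3/35, g_2 = v² + 7/10u - 3/10v - 7/10.

Reduce p = 7uv + ½v² + 87/20u - 3/20v - 47/20 modulo G:
  leading term uv: no divisor's leading term divides it; move 7uv to the remainder.
  leading term v²: subtract (½)·g_2 from ½v² + 87/20u - 3/20v - 47/20 → 4u - 2
  leading term u: no divisor's leading term divides it; move 4u to the remainder.
  leading term 1: no divisor's leading term divides it; move -2 to the remainder.
  normal form = 7uv + 4u - 2.
The normal form is nonzero, so p ∉ I. Since p minus its normal form lies in I, I + (p) = I + (r) where r = 7uv + 4u - 2; decide whether this ideal is the whole ring.
Run Buchberger on G together with r (pairs among the g_i already reduce to 0 since G is a Gröbner basis):
g_1 = u² + 3/14uv - 18/35u - 3/35v + 3/35, LT = u².
g_2 = v² + 7/10u - 3/10v - 7/10, LT = v².
r = 7uv + 4u - 2, LT = uv.

S(g_1,r): lcm = u²v. S = 3/14uv² - 4/7u² - 18/35uv - 3/35v² + 2/7u + 3/35v.
  leading term uv²: subtract (3/14u)·g_2 from 3/14uv² - 4/7u² - 18/35uv - 3/35v² + 2/7u + 3/35v → -101/140u² - 9/20uv - 3/35v² + 61/140u + 3/35v
  leading term u²: subtract (-101/140)·g_1 from -101/140u² - 9/20uv - 3/35v² + 61/140u + 3/35v → -579/1960uv - 3/35v² + 317/4900u + 117/4900v + 303/4900
  leading term uv: subtract (-579/13720)·r from -579/1960uv - 3/35v² + 317/4900u + 117/4900v + 303/4900 → -3/35v² + 8009/34300u + 117/4900v - 387/17150
  leading term v²: subtract (-3/35)·g_2 from -3/35v² + 8009/34300u + 117/4900v - 387/17150 → 10067/34300u - 9/4900v - 708/8575
  leading term u: no divisor's leading term divides it; move 10067/34300u to the remainder.
  leading term v: no divisor's leading term divides it; move -9/4900v to the remainder.
  leading term 1: no divisor's leading term divides it; move -708/8575 to the remainder.
  remainder 10067/34300u - 9/4900v - 708/8575 ≠ 0; add m_4 = 10067/34300u - 9/4900v - 708/8575 to the basis.

S(g_2,r): lcm = uv². S = 7/10u² - 61/70uv - 7/10u + 2/7v.
  leading term u²: subtract (7/10)·g_1 from 7/10u² - 61/70uv - 7/10u + 2/7v → -143/140uv - 17/50u + 121/350v - 3/50
  leading term uv: subtract (-143/980)·r from -143/140uv - 17/50u + 121/350v - 3/50 → 597/2450u + 121/350v - 431/1225
  leading term u: subtract (8358/10067)·m_4 from 597/2450u + 121/350v - 431/1225 → 122348/352345v - 19963/70469
  leading term v: no divisor's leading term divides it; move 122348/352345v to the remainder.
  leading term 1: no divisor's leading term divides it; move -19963/70469 to the remainder.
  remainder 122348/352345v - 19963/70469 ≠ 0; add m_5 = 122348/352345v - 19963/70469 to the basis.

S(g_1,m_4): lcm = u². S = 31083/140938uv - 82086/352345u - 3/35v + 3/35.
  leading term uv: subtract (31083/986566)·r from 31083/140938uv - 82086/352345u - 3/35v + 3/35 → -885432/2466415u - 3/35v + 366822/2466415
  leading term u: subtract (-123960480/101344489)·m_4 from -885432/2466415u - 3/35v + 366822/2466415 → -8914353/101344489v + 4837770/101344489
  leading term v: subtract (-312002355/1231677316)·m_5 from -8914353/101344489v + 4837770/101344489 → -29591205/1231677316
  leading term 1: no divisor's leading term divides it; move -29591205/1231677316 to the remainder.
  remainder -29591205/1231677316 ≠ 0; add m_6 = -29591205/1231677316 to the basis.

The other S-polynomials (S(g_1,g_2), S(g_2,m_4), S(r,m_4), S(g_1,m_5), S(g_2,m_5), S(r,m_5), S(m_4,m_5), S(g_1,m_6), S(g_2,m_6), S(r,m_6), S(m_4,m_6), S(m_5,m_6)) all reduce to 0 modulo the current basis, so we have a Gröbner basis.
Inter-reduce: drop elements whose leading term is divisible by another's, tail-reduce, and make monic.
Reduced Gröbner basis: {1}.
The reduced Gröbner basis of I + (p) is {1}: the ideal is the whole ring, so the enlarged system has no common solution — adjoining p is inconsistent.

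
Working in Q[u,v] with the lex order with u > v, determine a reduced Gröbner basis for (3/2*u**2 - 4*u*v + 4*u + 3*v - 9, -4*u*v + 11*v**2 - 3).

G = {u - 11/36*v**3 - 112/9*v**2 + 97/12*v + 8/3, v**4 + 448/11*v**3 - 390/11*v**2 - 96/11*v + 27/11}

Buchberger's algorithm terminates because the ascending chain of leading-term ideals stabilizes.

f_1 = 3/2*u**2 - 4*u*v + 4*u + 3*v - 9, LT = u**2.
f_2 = -4*u*v + 11*v**2 - 3, LT = u*v.

S(f_1,f_2): lcm = u**2*v. S = 1/12*u*v**2 + 8/3*u*v - 3/4*u + 2*v**2 - 6*v.
  leading term u*v**2: subtract (-1/48*v)·f_2 from 1/12*u*v**2 + 8/3*u*v - 3/4*u + 2*v**2 - 6*v → 8/3*u*v - 3/4*u + 11/48*v**3 + 2*v**2 - 97/16*v
  leading term u*v: subtract (-2/3)·f_2 from 8/3*u*v - 3/4*u + 11/48*v**3 + 2*v**2 - 97/16*v → -3/4*u + 11/48*v**3 + 28/3*v**2 - 97/16*v - 2
  leading term u: no divisor's leading term divides it; move -3/4*u to the remainder.
  leading term v**3: no divisor's leading term divides it; move 11/48*v**3 to the remainder.
  leading term v**2: no divisor's leading term divides it; move 28/3*v**2 to the remainder.
  leading term v: no divisor's leading term divides it; move -97/16*v to the remainder.
  leading term 1: no divisor's leading term divides it; move -2 to the remainder.
  remainder -3/4*u + 11/48*v**3 + 28/3*v**2 - 97/16*v - 2 ≠ 0; add g_3 = -3/4*u + 11/48*v**3 + 28/3*v**2 - 97/16*v - 2 to the basis.

S(f_1,g_3): lcm = u**2. S = 11/36*u*v**3 + 112/9*u*v**2 - 43/4*u*v + 2*v - 6.
  leading term u*v**3: subtract (-11/144*v**2)·f_2 from 11/36*u*v**3 + 112/9*u*v**2 - 43/4*u*v + 2*v - 6 → 112/9*u*v**2 - 43/4*u*v + 121/144*v**4 - 11/48*v**2 + 2*v - 6
  leading term u*v**2: subtract (-28/9*v)·f_2 from 112/9*u*v**2 - 43/4*u*v + 121/144*v**4 - 11/48*v**2 + 2*v - 6 → -43/4*u*v + 121/144*v**4 + 308/9*v**3 - 11/48*v**2 - 22/3*v - 6
  leading term u*v: subtract (43/16)·f_2 from -43/4*u*v + 121/144*v**4 + 308/9*v**3 - 11/48*v**2 - 22/3*v - 6 → 121/144*v**4 + 308/9*v**3 - 715/24*v**2 - 22/3*v + 33/16
  leading term v**4: no divisor's leading term divides it; move 121/144*v**4 to the remainder.
  leading term v**3: no divisor's leading term divides it; move 308/9*v**3 to the remainder.
  leading term v**2: no divisor's leading term divides it; move -715/24*v**2 to the remainder.
  leading term v: no divisor's leading term divides it; move -22/3*v to the remainder.
  leading term 1: no divisor's leading term divides it; move 33/16 to the remainder.
  remainder 121/144*v**4 + 308/9*v**3 - 715/24*v**2 - 22/3*v + 33/16 ≠ 0; add g_4 = 121/144*v**4 + 308/9*v**3 - 715/24*v**2 - 22/3*v + 33/16 to the basis.

The other S-polynomials (S(f_2,g_3), S(f_1,g_4), S(f_2,g_4), S(g_3,g_4)) all reduce to 0 modulo the current basis, so we have a Gröbner basis.
Inter-reduce: drop elements whose leading term is divisible by another's, tail-reduce, and make monic.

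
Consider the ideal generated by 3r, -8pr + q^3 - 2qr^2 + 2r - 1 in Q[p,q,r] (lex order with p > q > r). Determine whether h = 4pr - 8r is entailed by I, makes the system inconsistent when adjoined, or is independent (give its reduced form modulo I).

First compute the reduced Gröbner basis of I by Buchberger's algorithm.
f_1 = 3r, LT = r.
f_2 = -8pr + q^3 - 2qr^2 + 2r - 1, LT = pr.

S(f_1,f_2): lcm = pr. S = 1/8q^3 - 1/4qr^2 + 1/4r - 1/8.
  reduce S modulo (f_1, f_2):
  remainder 1/8q^3 - 1/8 ≠ 0; add k_3 = 1/8q^3 - 1/8 to the basis.

The other S-polynomials (S(f_1,k_3), S(f_2,k_3)) all reduce to 0 modulo the current basis, so we have a Gröbner basis.
Inter-reduce: drop elements whose leading term is divisible by another's, tail-reduce, and make monic.
Reduced Gröbner basis: {q^3 - 1, r}.
Label its elements g_1 = q^3 - 1, g_2 = r.

Reduce h = 4pr - 8r modulo G:
  leading term pr: subtract (4p)·g_2 from 4pr - 8r → -8r
  leading term r: subtract (-8)·g_2 from -8r → 0
  normal form = 0.
Since the normal form is 0, h ∈ I.

The remainder on division by a Gröbner basis is unique — it is the normal form.

4pr - 8r lies in I (it reduces to 0).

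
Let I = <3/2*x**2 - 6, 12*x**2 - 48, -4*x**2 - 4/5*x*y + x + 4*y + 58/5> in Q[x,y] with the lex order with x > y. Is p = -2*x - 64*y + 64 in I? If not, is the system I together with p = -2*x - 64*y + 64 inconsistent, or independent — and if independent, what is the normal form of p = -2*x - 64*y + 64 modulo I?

First compute the reduced Gröbner basis of I by Buchberger's algorithm.
f_1 = 3/2*x**2 - 6, LT = x**2.
f_2 = 12*x**2 - 48, LT = x**2.
f_3 = -4*x**2 - 4/5*x*y + x + 4*y + 58/5, LT = x**2.

S(f_1,f_3): lcm = x**2. S = -1/5*x*y + 1/4*x + y - 11/10.
  leading term x*y: no divisor's leading term divides it; move -1/5*x*y to the remainder.
  leading term x: no divisor's leading term divides it; move 1/4*x to the remainder.
  leading term y: no divisor's leading term divides it; move y to the remainder.
  leading term 1: no divisor's leading term divides it; move -11/10 to the remainder.
  remainder -1/5*x*y + 1/4*x + y - 11/10 ≠ 0; add h_4 = -1/5*x*y + 1/4*x + y - 11/10 to the basis.

S(f_1,h_4): lcm = x**2*y. S = 5/4*x**2 + 5*x*y - 11/2*x - 4*y.
  leading term x**2: subtract (5/6)·f_1 from 5/4*x**2 + 5*x*y - 11/2*x - 4*y → 5*x*y - 11/2*x - 4*y + 5
  leading term x*y: subtract (-25)·h_4 from 5*x*y - 11/2*x - 4*y + 5 → 3/4*x + 21*y - 45/2
  leading term x: no divisor's leading term divides it; move 3/4*x to the remainder.
  leading term y: no divisor's leading term divides it; move 21*y to the remainder.
  leading term 1: no divisor's leading term divides it; move -45/2 to the remainder.
  remainder 3/4*x + 21*y - 45/2 ≠ 0; add h_5 = 3/4*x + 21*y - 45/2 to the basis.

S(h_4,h_5): lcm = x*y. S = -5/4*x - 28*y**2 + 25*y + 11/2.
  leading term x: subtract (-5/3)·h_5 from -5/4*x - 28*y**2 + 25*y + 11/2 → -28*y**2 + 60*y - 32
  leading term y**2: no divisor's leading term divides it; move -28*y**2 to the remainder.
  leading term y: no divisor's leading term divides it; move 60*y to the remainder.
  leading term 1: no divisor's leading term divides it; move -32 to the remainder.
  remainder -28*y**2 + 60*y - 32 ≠ 0; add h_6 = -28*y**2 + 60*y - 32 to the basis.

The other S-polynomials (S(f_1,f_2), S(f_2,f_3), S(f_2,h_4), S(f_3,h_4), S(f_1,h_5), S(f_2,h_5), S(f_3,h_5), S(f_1,h_6), S(f_2,h_6), S(f_3,h_6), S(h_4,h_6), S(h_5,h_6)) all reduce to 0 modulo the current basis, so we have a Gröbner basis.
Inter-reduce: drop elements whose leading term is divisible by another's, tail-reduce, and make monic.
Reduced Gröbner basis: {x + 28*y - 30, y**2 - 15/7*y + 8/7}.
Label its elements g_1 = x + 28*y - 30, g_2 = y**2 - 15/7*y + 8/7.

Reduce p = -2*x - 64*y + 64 modulo G:
  leading term x: subtract (-2)·g_1 from -2*x - 64*y + 64 → -8*y + 4
  leading term y: no divisor's leading term divides it; move -8*y to the remainder.
  leading term 1: no divisor's leading term divides it; move 4 to the remainder.
  normal form = -8*y + 4.
The normal form is nonzero, so p ∉ I. Since p minus its normal form lies in I, I + (p) = I + (r) where r = -8*y + 4; decide whether this ideal is the whole ring.
Run Buchberger on G together with r (pairs among the g_i already reduce to 0 since G is a Gröbner basis):
g_1 = x + 28*y - 30, LT = x.
g_2 = y**2 - 15/7*y + 8/7, LT = y**2.
r = -8*y + 4, LT = y.

S(g_2,r): lcm = y**2. S = -23/14*y + 8/7.
  leading term y: subtract (23/112)·r from -23/14*y + 8/7 → 9/28
  leading term 1: no divisor's leading term divides it; move 9/28 to the remainder.
  remainder 9/28 ≠ 0; add m_4 = 9/28 to the basis.

The other S-polynomials (S(g_1,g_2), S(g_1,r), S(g_1,m_4), S(g_2,m_4), S(r,m_4)) all reduce to 0 modulo the current basis, so we have a Gröbner basis.
Inter-reduce: drop elements whose leading term is divisible by another's, tail-reduce, and make monic.
Reduced Gröbner basis: {1}.
The reduced Gröbner basis of I + (p) is {1}: the ideal is the whole ring, so the enlarged system has no common solution — adjoining p is inconsistent.

Adjoining -2*x - 64*y + 64 makes the ideal the whole ring: the system is inconsistent.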